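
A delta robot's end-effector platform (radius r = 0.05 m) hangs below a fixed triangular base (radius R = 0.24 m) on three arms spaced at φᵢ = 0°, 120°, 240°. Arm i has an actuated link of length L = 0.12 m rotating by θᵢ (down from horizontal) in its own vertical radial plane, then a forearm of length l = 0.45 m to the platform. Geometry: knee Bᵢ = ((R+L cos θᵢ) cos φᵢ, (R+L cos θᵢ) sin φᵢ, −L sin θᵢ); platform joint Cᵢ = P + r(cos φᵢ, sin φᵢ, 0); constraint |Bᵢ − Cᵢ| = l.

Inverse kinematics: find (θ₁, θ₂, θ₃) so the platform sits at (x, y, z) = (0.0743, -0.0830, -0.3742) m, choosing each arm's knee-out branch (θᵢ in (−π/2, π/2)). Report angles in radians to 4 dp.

arm 1 (φ=0.0°): x'=0.0743, y'=-0.0830
  A cos θ + B sin θ = C:  0.1157·cos θ + -0.3742·sin θ = 0.1158
  √(A²+B²)=0.3917;  θ1 = -1.2709+1.2706 ≈ -0.0003
arm 2 (φ=120.0°): x'=-0.1090, y'=-0.0228
  A cos θ + B sin θ = C:  0.2990·cos θ + -0.3742·sin θ = -0.1744
  γ=atan2(-0.3742,0.2990)=-0.8966;  ψ=arccos(-0.3642)=1.9435;  θ2=γ+ψ≈1.0470
φ3=240.0° → target in arm frame (0.0347, 0.1058)
  A=0.1553, B=-0.3742, C=(l²−L²−A²−y'²−z²)/(2L)=0.0532
  γ=atan2(-0.3742,0.1553)=-1.1775;  ψ=arccos(0.1313)=1.4392;  θ3=γ+ψ≈0.2617

θ₁ = -0.0003, θ₂ = 1.0470, θ₃ = 0.2617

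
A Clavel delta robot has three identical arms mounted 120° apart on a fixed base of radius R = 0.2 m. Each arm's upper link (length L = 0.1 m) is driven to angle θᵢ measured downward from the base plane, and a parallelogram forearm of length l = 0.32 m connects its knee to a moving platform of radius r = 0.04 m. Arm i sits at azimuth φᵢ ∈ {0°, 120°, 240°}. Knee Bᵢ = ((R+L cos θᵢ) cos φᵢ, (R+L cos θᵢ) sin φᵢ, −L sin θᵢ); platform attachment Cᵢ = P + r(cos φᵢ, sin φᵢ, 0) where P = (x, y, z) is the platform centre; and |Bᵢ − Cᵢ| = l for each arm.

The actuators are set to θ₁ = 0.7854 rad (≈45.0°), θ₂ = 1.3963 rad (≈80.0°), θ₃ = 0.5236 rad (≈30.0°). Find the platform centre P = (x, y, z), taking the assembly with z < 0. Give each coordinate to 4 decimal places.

(0.0184, -0.0714, -0.2992)

φ1=0.0°: virtual centre (0.2307, 0.0000, -0.0707), radius l
φ2=120.0°: virtual centre (-0.0887, 0.1536, -0.0985), radius l
arm 3 at φ=240.0°: e+L cos θ3 = 0.2466;  S3 = (-0.1233, -0.2136, -0.0500)
subtract pairs → two planes through P
linear system: -0.6388x+0.3072y = -0.0171−-0.0555z; -0.7080x+-0.4271y = 0.0051−0.0414z
Cramer: x(z) = 0.0117-0.0224z;  y(z) = -0.0313+0.1342z
into |P−S₁|² = l²: 1.0185z² + 0.1429z + -0.0484 = 0;  Δ = 0.2178;  z = -0.2992 or 0.1590 → z<0 root = -0.2992
x = 0.0184, y = -0.0714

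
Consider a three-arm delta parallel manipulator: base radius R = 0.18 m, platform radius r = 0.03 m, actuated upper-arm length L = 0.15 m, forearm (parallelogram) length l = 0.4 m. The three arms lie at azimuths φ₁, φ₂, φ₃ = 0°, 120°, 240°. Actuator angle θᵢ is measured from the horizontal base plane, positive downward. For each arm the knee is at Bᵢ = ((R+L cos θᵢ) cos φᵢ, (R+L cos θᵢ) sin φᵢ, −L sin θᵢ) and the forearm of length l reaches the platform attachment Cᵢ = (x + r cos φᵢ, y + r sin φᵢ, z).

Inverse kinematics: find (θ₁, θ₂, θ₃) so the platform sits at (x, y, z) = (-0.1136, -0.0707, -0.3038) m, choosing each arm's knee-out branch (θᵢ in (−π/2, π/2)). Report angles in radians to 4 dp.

θ₁ = 0.9597, θ₂ = 0.4363, θ₃ = -0.3494

rotate P by −φ1: (-0.1136, -0.0707, -0.3038)
  A=0.2636, B=-0.3038, C=(l²−L²−A²−y'²−z²)/(2L)=-0.0976
  γ=atan2(-0.3038,0.2636)=-0.8561;  ψ=arccos(-0.2426)=1.8159;  θ1=γ+ψ≈0.9597
φ2=120.0° → target in arm frame (-0.0044, 0.1337)
  A=0.1544, B=-0.3038, C=(l²−L²−A²−y'²−z²)/(2L)=0.0116
  √(A²+B²)=0.3408;  θ2 = -1.1005+1.5368 ≈ 0.4363
rotate P by −φ3: (0.1180, -0.0630, -0.3038)
  A cos θ + B sin θ = C:  0.0320·cos θ + -0.3038·sin θ = 0.1340
  θ3 = atan2(B,A) + arccos(C/0.3055) = -0.3494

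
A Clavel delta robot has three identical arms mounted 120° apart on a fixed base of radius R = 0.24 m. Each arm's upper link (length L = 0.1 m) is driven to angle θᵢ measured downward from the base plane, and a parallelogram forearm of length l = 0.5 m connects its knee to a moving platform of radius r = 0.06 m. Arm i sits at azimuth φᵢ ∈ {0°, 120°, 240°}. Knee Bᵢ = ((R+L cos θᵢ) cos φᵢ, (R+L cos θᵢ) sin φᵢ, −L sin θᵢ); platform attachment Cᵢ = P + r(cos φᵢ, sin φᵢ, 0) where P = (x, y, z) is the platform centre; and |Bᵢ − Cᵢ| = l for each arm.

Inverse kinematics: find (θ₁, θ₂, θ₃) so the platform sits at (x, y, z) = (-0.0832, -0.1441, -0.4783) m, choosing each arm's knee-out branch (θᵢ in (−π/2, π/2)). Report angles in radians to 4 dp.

φ1=0.0° → target in arm frame (-0.0832, -0.1441)
  A cos θ + B sin θ = C:  0.2632·cos θ + -0.4783·sin θ = -0.3940
  θ1 = atan2(B,A) + arccos(C/0.5459) = 1.3094
arm 2 (φ=120.0°): x'=-0.0832, y'=0.1441
  A cos θ + B sin θ = C:  0.2632·cos θ + -0.4783·sin θ = -0.3940
  √(A²+B²)=0.5459;  θ2 = -1.0677+2.3772 ≈ 1.3094
rotate P by −φ3: (0.1664, 0.0000, -0.4783)
  e−x'=0.0136;  (l²−L²−(e−x')²−y'²−z²)/2L = 0.0552
  γ=atan2(-0.4783,0.0136)=-1.5424;  ψ=arccos(0.1154)=1.4551;  θ3=γ+ψ≈-0.0872

θ₁ = 1.3094, θ₂ = 1.3094, θ₃ = -0.0872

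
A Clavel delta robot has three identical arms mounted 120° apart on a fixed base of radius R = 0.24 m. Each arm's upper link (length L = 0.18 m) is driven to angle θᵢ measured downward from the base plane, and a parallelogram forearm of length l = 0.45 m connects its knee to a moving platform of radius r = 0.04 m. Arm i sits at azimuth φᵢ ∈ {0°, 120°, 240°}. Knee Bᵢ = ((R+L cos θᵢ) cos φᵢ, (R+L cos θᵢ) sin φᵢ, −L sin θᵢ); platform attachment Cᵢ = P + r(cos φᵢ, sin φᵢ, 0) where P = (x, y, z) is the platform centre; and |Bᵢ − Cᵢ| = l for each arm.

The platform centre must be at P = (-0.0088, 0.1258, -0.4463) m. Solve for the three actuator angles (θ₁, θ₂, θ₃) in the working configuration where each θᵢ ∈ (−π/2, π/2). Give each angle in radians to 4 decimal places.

θ₁ = 0.9600, θ₂ = 0.4365, θ₃ = 1.3089

arm 1 (φ=0.0°): x'=-0.0088, y'=0.1258
  e−x'=0.2088;  (l²−L²−(e−x')²−y'²−z²)/2L = -0.2459
  θ1 = atan2(B,A) + arccos(C/0.4927) = 0.9600
rotate P by −φ2: (0.1133, -0.0553, -0.4463)
  A=0.0867, B=-0.4463, C=(l²−L²−A²−y'²−z²)/(2L)=-0.1101
  √(A²+B²)=0.4546;  θ2 = -1.3790+1.8155 ≈ 0.4365
rotate P by −φ3: (-0.1045, -0.0705, -0.4463)
  e−x'=0.3045;  (l²−L²−(e−x')²−y'²−z²)/2L = -0.3522
  √(A²+B²)=0.5403;  θ3 = -0.9720+2.2809 ≈ 1.3089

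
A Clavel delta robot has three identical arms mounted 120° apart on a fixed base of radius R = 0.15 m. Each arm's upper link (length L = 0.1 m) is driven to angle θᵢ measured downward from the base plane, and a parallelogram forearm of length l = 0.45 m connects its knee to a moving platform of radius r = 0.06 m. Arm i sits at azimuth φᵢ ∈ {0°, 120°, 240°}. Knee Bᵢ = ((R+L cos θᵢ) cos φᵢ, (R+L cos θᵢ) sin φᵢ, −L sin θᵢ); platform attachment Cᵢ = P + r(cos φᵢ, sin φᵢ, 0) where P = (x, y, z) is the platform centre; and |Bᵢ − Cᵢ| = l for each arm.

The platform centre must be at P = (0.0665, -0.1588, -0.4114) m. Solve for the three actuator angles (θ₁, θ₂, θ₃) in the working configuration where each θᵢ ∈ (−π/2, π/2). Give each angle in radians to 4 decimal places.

θ₁ = 0.0876, θ₂ = 1.0478, θ₃ = -0.0867

rotate P by −φ1: (0.0665, -0.1588, -0.4114)
  A=0.0235, B=-0.4114, C=(l²−L²−A²−y'²−z²)/(2L)=-0.0126
  √(A²+B²)=0.4121;  θ1 = -1.5137+1.6014 ≈ 0.0876
φ2=120.0° → target in arm frame (-0.1708, 0.0218)
  A cos θ + B sin θ = C:  0.2608·cos θ + -0.4114·sin θ = -0.2261
  θ2 = atan2(B,A) + arccos(C/0.4871) = 1.0478
rotate P by −φ3: (0.1043, 0.1370, -0.4114)
  A=-0.0143, B=-0.4114, C=(l²−L²−A²−y'²−z²)/(2L)=0.0214
  γ=atan2(-0.4114,-0.0143)=-1.6055;  ψ=arccos(0.0520)=1.5188;  θ3=γ+ψ≈-0.0867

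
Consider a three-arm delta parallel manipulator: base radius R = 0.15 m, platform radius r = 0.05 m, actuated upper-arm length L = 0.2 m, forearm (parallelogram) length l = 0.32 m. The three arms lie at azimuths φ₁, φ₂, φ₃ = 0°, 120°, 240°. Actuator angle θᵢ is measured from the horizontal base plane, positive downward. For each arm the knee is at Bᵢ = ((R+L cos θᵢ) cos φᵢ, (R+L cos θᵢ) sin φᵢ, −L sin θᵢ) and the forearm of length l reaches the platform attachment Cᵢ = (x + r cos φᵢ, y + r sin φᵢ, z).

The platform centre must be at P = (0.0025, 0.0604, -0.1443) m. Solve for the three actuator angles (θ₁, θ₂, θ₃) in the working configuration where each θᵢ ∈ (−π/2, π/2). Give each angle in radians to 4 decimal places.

θ₁ = 0.1739, θ₂ = -0.3490, θ₃ = 0.6108

rotate P by −φ1: (0.0025, 0.0604, -0.1443)
  A cos θ + B sin θ = C:  0.0975·cos θ + -0.1443·sin θ = 0.0711
  θ1 = atan2(B,A) + arccos(C/0.1742) = 0.1739
rotate P by −φ2: (0.0511, -0.0324, -0.1443)
  e−x'=0.0489;  (l²−L²−(e−x')²−y'²−z²)/2L = 0.0953
  √(A²+B²)=0.1524;  θ2 = -1.2438+0.8948 ≈ -0.3490
rotate P by −φ3: (-0.0536, -0.0280, -0.1443)
  A cos θ + B sin θ = C:  0.1536·cos θ + -0.1443·sin θ = 0.0430
  √(A²+B²)=0.2107;  θ3 = -0.7543+1.3652 ≈ 0.6108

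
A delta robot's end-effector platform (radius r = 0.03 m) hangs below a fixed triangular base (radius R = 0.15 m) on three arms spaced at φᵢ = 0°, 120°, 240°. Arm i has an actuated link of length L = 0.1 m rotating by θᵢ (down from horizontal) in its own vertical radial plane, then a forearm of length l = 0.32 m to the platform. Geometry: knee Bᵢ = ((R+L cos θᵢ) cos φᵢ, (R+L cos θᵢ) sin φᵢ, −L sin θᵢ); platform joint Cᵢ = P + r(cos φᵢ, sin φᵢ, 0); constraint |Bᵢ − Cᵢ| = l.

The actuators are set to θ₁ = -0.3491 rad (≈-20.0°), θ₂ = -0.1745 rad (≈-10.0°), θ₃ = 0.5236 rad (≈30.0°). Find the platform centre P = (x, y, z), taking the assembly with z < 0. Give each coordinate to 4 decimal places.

arm 1 at φ=0.0°: (R−r)+L cos θ1 = 0.2140;  centre 1 = (0.2140, 0.0000, 0.0342)
φ2=120.0°: virtual centre (-0.1092, 0.1892, 0.0174), radius l
arm 3 at φ=240.0°: (R−r)+L cos θ3 = 0.2066;  centre 3 = (-0.1033, -0.1789, -0.0500)
eliminate P² terms by subtracting sphere 1 from 2 and 3
linear system: -0.6464x+0.3784y = 0.0011−-0.0337z; -0.6345x+-0.3578y = -0.0018−-0.1684z
Cramer: x(z) = 0.0006-0.1608z;  y(z) = 0.0039-0.1856z
quadratic in z: (1.0603)z²+(-0.0013)z+(-0.0557)=0, √Δ=0.4860 → z ∈ {-0.2286, 0.2298}; z = -0.2286 (taking z<0)
x = 0.0373, y = 0.0463

(0.0373, 0.0463, -0.2286)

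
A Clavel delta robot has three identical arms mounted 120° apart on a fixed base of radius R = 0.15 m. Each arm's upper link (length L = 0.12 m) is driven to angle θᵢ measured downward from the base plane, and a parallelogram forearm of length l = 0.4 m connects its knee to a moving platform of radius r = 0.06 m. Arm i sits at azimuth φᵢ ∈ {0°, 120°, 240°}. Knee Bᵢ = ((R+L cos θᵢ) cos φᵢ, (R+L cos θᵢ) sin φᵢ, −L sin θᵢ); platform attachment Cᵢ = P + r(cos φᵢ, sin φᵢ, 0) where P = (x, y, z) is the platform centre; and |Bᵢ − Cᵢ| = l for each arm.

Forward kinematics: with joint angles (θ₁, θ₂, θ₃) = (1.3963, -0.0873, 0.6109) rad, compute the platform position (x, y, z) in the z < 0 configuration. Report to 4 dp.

(-0.1898, 0.0844, -0.3682)

φ1=0.0°: virtual centre (0.1108, 0.0000, -0.1182), radius l
O2 = (0.2095·cos120.0°, 0.2095·sin120.0°, 0.0105) = (-0.1048, 0.1815, 0.0105)
O3 = (0.1883·cos240.0°, 0.1883·sin240.0°, -0.0688) = (-0.0941, -0.1631, -0.0688)
subtract pairs → two planes through P
plane₁₂: -0.4312x+0.3629y+0.2573z = 0.0178
det = 0.2894;  x = -0.0375+0.4137z,  y = 0.0044+-0.2174z
into |P−O₁|² = l²: 1.2184z² + 0.1117z + -0.1240 = 0;  Δ = 0.6168;  z = -0.3682 or 0.2765 → z<0 root = -0.3682
x = -0.1898, y = 0.0844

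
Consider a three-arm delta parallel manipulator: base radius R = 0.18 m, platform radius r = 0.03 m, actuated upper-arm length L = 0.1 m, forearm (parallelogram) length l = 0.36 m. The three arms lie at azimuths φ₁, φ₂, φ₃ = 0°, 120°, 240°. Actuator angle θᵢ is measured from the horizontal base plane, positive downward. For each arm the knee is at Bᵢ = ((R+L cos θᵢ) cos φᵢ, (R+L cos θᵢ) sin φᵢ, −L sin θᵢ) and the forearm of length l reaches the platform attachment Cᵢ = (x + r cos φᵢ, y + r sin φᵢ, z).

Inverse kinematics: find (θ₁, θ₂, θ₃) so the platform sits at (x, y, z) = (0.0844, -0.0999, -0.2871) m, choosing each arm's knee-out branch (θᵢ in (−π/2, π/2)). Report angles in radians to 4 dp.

φ1=0.0° → target in arm frame (0.0844, -0.0999)
  e−x'=0.0656;  (l²−L²−(e−x')²−y'²−z²)/2L = 0.1145
  γ=atan2(-0.2871,0.0656)=-1.3462;  ψ=arccos(0.3886)=1.1717;  θ1=γ+ψ≈-0.1745
rotate P by −φ2: (-0.1287, -0.0231, -0.2871)
  A cos θ + B sin θ = C:  0.2787·cos θ + -0.2871·sin θ = -0.2052
  θ2 = atan2(B,A) + arccos(C/0.4001) = 1.3091
arm 3 (φ=240.0°): x'=0.0443, y'=0.1230
  A cos θ + B sin θ = C:  0.1057·cos θ + -0.2871·sin θ = 0.0543
  θ3 = atan2(B,A) + arccos(C/0.3059) = 0.1742

θ₁ = -0.1745, θ₂ = 1.3091, θ₃ = 0.1742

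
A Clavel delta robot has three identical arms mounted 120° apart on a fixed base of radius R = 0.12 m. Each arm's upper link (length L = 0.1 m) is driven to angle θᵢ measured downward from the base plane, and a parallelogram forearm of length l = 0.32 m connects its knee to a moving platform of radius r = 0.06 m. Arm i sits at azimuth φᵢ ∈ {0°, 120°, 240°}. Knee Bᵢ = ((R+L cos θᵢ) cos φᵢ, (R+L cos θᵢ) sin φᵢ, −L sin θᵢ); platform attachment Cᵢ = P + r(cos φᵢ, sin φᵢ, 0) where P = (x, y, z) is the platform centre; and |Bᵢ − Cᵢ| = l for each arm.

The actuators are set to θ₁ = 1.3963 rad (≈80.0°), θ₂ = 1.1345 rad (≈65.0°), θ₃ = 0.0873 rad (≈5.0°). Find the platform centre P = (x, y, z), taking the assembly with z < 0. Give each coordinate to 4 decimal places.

(-0.1134, -0.1187, -0.3264)

arm 1 at φ=0.0°: ρ1 = 0.0774;  centre 1 = (0.0774, 0.0000, -0.0985)
arm 2 at φ=120.0°: ρ2 = 0.1023;  centre 2 = (-0.0511, 0.0886, -0.0906)
centre 3 = (0.1596·cos240.0°, 0.1596·sin240.0°, -0.0087) = (-0.0798, -0.1382, -0.0087)
subtract pairs → two planes through P
[-0.2570 0.1771 0.0157]·P = 0.0030;  [-0.3143 -0.2765 0.1795]·P = 0.0099
det = 0.1267;  x = -0.0203+0.2852z,  y = -0.0126+0.3251z
quadratic in z: (1.1870)z²+(0.1331)z+(-0.0830)=0, √Δ=0.6417 → z ∈ {-0.3264, 0.2143}; z = -0.3264 (taking z<0)
x = -0.1134, y = -0.1187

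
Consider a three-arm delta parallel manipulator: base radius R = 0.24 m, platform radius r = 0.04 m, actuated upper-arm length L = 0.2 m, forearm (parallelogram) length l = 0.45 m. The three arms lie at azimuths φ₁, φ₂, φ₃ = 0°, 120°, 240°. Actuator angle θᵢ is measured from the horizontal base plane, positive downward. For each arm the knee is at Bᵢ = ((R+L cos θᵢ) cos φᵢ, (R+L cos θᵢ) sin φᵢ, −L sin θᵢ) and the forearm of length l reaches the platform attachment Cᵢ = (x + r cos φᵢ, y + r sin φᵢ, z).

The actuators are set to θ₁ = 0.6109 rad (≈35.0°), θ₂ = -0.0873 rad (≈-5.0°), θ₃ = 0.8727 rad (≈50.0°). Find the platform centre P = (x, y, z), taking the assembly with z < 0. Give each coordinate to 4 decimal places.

arm 1 at φ=0.0°: ρ1 = 0.3638;  O1 = (0.3638, 0.0000, -0.1147)
O2 = (0.3992·cos120.0°, 0.3992·sin120.0°, 0.0174) = (-0.1996, 0.3458, 0.0174)
φ3=240.0°: virtual centre (-0.1643, -0.2845, -0.1532), radius l
eliminate P² terms by subtracting sphere 1 from 2 and 3
plane₁₂: -1.1269x+0.6915y+0.2643z = 0.0142
Cramer: x(z) = 0.0012+0.0708z;  y(z) = 0.0225-0.2668z
into |P−O₁|² = l²: 1.0762z² + 0.1661z + -0.0574 = 0;  Δ = 0.2745;  z = -0.3206 or 0.1663 → z<0 root = -0.3206
x = -0.0215, y = 0.1080

(-0.0215, 0.1080, -0.3206)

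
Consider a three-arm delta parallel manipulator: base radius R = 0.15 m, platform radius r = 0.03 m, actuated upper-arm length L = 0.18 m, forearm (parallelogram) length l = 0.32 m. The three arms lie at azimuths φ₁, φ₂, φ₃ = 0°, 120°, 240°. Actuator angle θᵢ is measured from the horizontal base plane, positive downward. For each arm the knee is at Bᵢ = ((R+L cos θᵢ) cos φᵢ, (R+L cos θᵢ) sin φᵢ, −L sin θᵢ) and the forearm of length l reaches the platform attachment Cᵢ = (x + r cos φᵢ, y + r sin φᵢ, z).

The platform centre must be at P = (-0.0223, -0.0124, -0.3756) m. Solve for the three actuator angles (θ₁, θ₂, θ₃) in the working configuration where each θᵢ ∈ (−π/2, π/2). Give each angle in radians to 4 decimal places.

θ₁ = 1.0471, θ₂ = 0.9596, θ₃ = 0.8726

rotate P by −φ1: (-0.0223, -0.0124, -0.3756)
  A=0.1423, B=-0.3756, C=(l²−L²−A²−y'²−z²)/(2L)=-0.2541
  γ=atan2(-0.3756,0.1423)=-1.2086;  ψ=arccos(-0.6327)=2.2558;  θ1=γ+ψ≈1.0471
arm 2 (φ=120.0°): x'=0.0004, y'=0.0255
  e−x'=0.1196;  (l²−L²−(e−x')²−y'²−z²)/2L = -0.2390
  γ=atan2(-0.3756,0.1196)=-1.2626;  ψ=arccos(-0.6062)=2.2221;  θ2=γ+ψ≈0.9596
rotate P by −φ3: (0.0219, -0.0131, -0.3756)
  A cos θ + B sin θ = C:  0.0981·cos θ + -0.3756·sin θ = -0.2246
  θ3 = atan2(B,A) + arccos(C/0.3882) = 0.8726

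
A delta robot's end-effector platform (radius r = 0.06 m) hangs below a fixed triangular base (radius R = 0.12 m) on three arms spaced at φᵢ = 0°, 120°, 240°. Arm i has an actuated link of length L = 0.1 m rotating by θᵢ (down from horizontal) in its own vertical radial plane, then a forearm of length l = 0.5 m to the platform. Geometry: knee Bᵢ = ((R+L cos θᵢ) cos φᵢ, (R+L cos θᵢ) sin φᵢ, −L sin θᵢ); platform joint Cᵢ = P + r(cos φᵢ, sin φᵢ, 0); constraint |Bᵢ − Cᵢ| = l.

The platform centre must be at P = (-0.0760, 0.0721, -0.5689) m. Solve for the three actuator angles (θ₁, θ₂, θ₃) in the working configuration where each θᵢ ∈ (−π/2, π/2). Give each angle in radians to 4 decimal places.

φ1=0.0° → target in arm frame (-0.0760, 0.0721)
  e−x'=0.1360;  (l²−L²−(e−x')²−y'²−z²)/2L = -0.5367
  √(A²+B²)=0.5849;  θ1 = -1.3361+2.7327 ≈ 1.3966
rotate P by −φ2: (0.1004, 0.0298, -0.5689)
  A cos θ + B sin θ = C:  -0.0404·cos θ + -0.5689·sin θ = -0.4308
  θ2 = atan2(B,A) + arccos(C/0.5703) = 0.7853
rotate P by −φ3: (-0.0244, -0.1019, -0.5689)
  e−x'=0.0844;  (l²−L²−(e−x')²−y'²−z²)/2L = -0.5058
  γ=atan2(-0.5689,0.0844)=-1.4234;  ψ=arccos(-0.8794)=2.6454;  θ3=γ+ψ≈1.2220

θ₁ = 1.3966, θ₂ = 0.7853, θ₃ = 1.2220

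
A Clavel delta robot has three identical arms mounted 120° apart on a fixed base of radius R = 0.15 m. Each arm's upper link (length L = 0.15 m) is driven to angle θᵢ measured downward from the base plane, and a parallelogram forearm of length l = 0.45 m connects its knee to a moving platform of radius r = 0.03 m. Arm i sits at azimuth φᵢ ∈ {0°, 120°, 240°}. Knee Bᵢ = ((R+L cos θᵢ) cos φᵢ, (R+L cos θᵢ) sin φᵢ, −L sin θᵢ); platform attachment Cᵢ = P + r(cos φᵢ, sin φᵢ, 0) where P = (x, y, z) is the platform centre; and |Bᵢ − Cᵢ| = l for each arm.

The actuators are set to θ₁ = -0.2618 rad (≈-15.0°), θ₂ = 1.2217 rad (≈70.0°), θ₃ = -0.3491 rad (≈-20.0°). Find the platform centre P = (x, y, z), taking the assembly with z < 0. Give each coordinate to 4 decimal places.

(0.1112, -0.2105, -0.3280)

φ1=0.0°: virtual centre (0.2649, 0.0000, 0.0388), radius l
centre 2 = (0.1713·cos120.0°, 0.1713·sin120.0°, -0.1410) = (-0.0857, 0.1484, -0.1410)
arm 3 at φ=240.0°: (R−r)+L cos θ3 = 0.2610;  centre 3 = (-0.1305, -0.2260, 0.0513)
|centre ₂|²−|centre ₁|² = -0.0225;  |centre ₃|²−|centre ₁|² = -0.0009
plane₁₂: -0.7011x+0.2967y+-0.3596z = -0.0225
Cramer: x(z) = 0.0189-0.2812z;  y(z) = -0.0310+0.5473z
into |P−centre ₁|² = l²: 1.3786z² + 0.0268z + -0.1395 = 0;  Δ = 0.7701;  z = -0.3280 or 0.3086 → z<0 root = -0.3280
x = 0.1112, y = -0.2105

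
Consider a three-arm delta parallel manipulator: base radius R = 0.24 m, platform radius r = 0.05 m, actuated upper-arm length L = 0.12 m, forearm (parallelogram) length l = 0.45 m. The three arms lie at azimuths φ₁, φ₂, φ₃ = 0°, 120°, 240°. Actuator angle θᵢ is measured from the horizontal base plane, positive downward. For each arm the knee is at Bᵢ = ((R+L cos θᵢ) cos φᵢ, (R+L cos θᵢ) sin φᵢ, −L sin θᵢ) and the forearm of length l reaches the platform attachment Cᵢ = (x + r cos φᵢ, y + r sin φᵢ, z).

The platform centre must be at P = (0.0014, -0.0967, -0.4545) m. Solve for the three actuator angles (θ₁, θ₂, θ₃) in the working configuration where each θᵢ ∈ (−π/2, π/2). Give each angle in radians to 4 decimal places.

φ1=0.0° → target in arm frame (0.0014, -0.0967)
  A=0.1886, B=-0.4545, C=(l²−L²−A²−y'²−z²)/(2L)=-0.2641
  √(A²+B²)=0.4921;  θ1 = -1.1775+2.1374 ≈ 0.9599
arm 2 (φ=120.0°): x'=-0.0844, y'=0.0471
  A cos θ + B sin θ = C:  0.2744·cos θ + -0.4545·sin θ = -0.4001
  θ2 = atan2(B,A) + arccos(C/0.5309) = 1.3966
φ3=240.0° → target in arm frame (0.0830, 0.0496)
  A cos θ + B sin θ = C:  0.1070·cos θ + -0.4545·sin θ = -0.1349
  θ3 = atan2(B,A) + arccos(C/0.4669) = 0.5241

θ₁ = 0.9599, θ₂ = 1.3966, θ₃ = 0.5241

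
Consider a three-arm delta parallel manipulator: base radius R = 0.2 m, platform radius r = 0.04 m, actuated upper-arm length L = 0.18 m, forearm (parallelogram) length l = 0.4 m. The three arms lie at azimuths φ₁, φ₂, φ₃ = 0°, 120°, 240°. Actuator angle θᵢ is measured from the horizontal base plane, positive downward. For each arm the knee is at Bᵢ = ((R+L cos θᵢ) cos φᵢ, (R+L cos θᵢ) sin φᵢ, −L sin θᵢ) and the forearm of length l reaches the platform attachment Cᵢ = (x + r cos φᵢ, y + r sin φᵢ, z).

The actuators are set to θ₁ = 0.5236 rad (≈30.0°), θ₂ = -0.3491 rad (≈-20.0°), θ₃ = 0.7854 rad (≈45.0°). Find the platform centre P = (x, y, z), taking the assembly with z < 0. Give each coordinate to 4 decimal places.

(-0.0259, 0.1065, -0.2684)

arm 1 at φ=0.0°: ρ1 = 0.3159;  S1 = (0.3159, 0.0000, -0.0900)
S2 = (0.3291·cos120.0°, 0.3291·sin120.0°, 0.0616) = (-0.1646, 0.2850, 0.0616)
φ3=240.0°: virtual centre (-0.1436, -0.2488, -0.1273), radius l
eliminate P² terms by subtracting sphere 1 from 2 and 3
linear system: -0.9609x+0.5701y = 0.0042−0.3031z; -0.9190x+-0.4976y = -0.0092−-0.0746z
Cramer: x(z) = 0.0031+0.1081z;  y(z) = 0.0127-0.3495z
sphere 1 gives Az²+Bz+C=0 with A=1.1339, B=0.1035, C=-0.0539;  B²−4AC=0.2552;  roots -0.2684, 0.1771;  negative root z = -0.2684
x = -0.0259, y = 0.1065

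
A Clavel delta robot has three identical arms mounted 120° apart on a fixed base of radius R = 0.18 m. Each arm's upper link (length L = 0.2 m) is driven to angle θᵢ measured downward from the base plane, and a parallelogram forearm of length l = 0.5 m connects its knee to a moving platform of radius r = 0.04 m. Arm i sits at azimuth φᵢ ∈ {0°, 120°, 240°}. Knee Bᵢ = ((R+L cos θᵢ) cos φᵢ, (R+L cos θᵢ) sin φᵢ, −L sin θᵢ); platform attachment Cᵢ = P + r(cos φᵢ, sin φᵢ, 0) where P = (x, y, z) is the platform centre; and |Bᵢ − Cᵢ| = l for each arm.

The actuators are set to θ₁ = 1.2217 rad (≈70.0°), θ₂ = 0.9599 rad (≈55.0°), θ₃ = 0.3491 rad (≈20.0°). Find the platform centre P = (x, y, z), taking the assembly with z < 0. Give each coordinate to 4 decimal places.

S1 = (0.2084·cos0.0°, 0.2084·sin0.0°, -0.1879) = (0.2084, 0.0000, -0.1879)
S2 = (0.2547·cos120.0°, 0.2547·sin120.0°, -0.1638) = (-0.1274, 0.2206, -0.1638)
S3 = (0.3279·cos240.0°, 0.3279·sin240.0°, -0.0684) = (-0.1640, -0.2840, -0.0684)
subtract pairs → two planes through P
[-0.6715 0.4412 0.0482]·P = 0.0130;  [-0.7448 -0.5680 0.2391]·P = 0.0335
Cramer: x(z) = -0.0312+0.1871z;  y(z) = -0.0181+0.1755z
into |P−S₁|² = l²: 1.0658z² + 0.2799z + -0.1570 = 0;  Δ = 0.7475;  z = -0.5369 or 0.2743 → z<0 root = -0.5369
x = -0.1316, y = -0.1123

(-0.1316, -0.1123, -0.5369)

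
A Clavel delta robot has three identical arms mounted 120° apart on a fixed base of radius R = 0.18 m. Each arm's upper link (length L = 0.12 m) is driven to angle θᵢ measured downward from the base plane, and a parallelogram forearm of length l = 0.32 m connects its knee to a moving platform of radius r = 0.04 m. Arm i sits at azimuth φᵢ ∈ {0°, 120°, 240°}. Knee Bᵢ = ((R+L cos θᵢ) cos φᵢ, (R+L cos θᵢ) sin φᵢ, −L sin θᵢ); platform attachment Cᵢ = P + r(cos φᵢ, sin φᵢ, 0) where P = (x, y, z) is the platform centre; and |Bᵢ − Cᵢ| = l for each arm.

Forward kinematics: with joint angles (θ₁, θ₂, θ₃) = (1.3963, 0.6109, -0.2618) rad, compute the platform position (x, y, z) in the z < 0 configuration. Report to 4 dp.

(-0.1265, -0.0604, -0.2454)

S1 = (0.1608·cos0.0°, 0.1608·sin0.0°, -0.1182) = (0.1608, 0.0000, -0.1182)
φ2=120.0°: virtual centre (-0.1191, 0.2064, -0.0688), radius l
arm 3 at φ=240.0°: (R−r)+L cos θ3 = 0.2559;  S3 = (-0.1280, -0.2216, 0.0311)
eliminate P² terms by subtracting sphere 1 from 2 and 3
linear system: -0.5600x+0.4127y = 0.0217−0.0987z; -0.5776x+-0.4433y = 0.0266−0.2985z
Cramer: x(z) = -0.0423+0.3431z;  y(z) = -0.0049+0.2263z
quadratic in z: (1.1689)z²+(0.0947)z+(-0.0471)=0, √Δ=0.4789 → z ∈ {-0.2454, 0.1643}; z = -0.2454 (taking z<0)
x = -0.1265, y = -0.0604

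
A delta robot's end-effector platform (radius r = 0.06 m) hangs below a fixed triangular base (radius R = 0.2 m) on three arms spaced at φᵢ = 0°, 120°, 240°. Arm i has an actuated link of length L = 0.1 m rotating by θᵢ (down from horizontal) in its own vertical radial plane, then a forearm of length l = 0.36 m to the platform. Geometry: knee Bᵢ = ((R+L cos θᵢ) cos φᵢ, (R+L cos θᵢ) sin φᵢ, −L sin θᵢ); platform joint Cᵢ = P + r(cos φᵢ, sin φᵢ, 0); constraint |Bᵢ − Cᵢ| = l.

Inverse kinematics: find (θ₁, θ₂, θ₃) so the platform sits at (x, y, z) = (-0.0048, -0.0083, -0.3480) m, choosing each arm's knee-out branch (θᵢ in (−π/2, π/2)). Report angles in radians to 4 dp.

θ₁ = 0.6979, θ₂ = 0.6979, θ₃ = 0.6103

arm 1 (φ=0.0°): x'=-0.0048, y'=-0.0083
  e−x'=0.1448;  (l²−L²−(e−x')²−y'²−z²)/2L = -0.1127
  γ=atan2(-0.3480,0.1448)=-1.1765;  ψ=arccos(-0.2990)=1.8744;  θ1=γ+ψ≈0.6979
rotate P by −φ2: (-0.0048, 0.0083, -0.3480)
  A cos θ + B sin θ = C:  0.1448·cos θ + -0.3480·sin θ = -0.1127
  γ=atan2(-0.3480,0.1448)=-1.1765;  ψ=arccos(-0.2990)=1.8744;  θ2=γ+ψ≈0.6979
φ3=240.0° → target in arm frame (0.0096, 0.0000)
  e−x'=0.1304;  (l²−L²−(e−x')²−y'²−z²)/2L = -0.0926
  √(A²+B²)=0.3716;  θ3 = -1.2122+1.8225 ≈ 0.6103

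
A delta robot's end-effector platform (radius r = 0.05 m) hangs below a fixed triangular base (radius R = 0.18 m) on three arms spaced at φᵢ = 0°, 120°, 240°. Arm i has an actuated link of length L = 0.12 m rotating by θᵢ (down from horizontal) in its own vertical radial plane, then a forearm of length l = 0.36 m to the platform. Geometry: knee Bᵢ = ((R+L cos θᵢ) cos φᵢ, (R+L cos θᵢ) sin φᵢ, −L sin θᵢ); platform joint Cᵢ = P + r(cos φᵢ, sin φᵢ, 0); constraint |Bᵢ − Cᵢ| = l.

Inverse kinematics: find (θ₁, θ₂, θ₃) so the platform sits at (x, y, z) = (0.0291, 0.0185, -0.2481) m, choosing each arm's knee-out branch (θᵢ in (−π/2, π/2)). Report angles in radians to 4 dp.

θ₁ = -0.3491, θ₂ = -0.0876, θ₃ = 0.1746

rotate P by −φ1: (0.0291, 0.0185, -0.2481)
  e−x'=0.1009;  (l²−L²−(e−x')²−y'²−z²)/2L = 0.1797
  θ1 = atan2(B,A) + arccos(C/0.2678) = -0.3491
arm 2 (φ=120.0°): x'=0.0015, y'=-0.0345
  A=0.1285, B=-0.2481, C=(l²−L²−A²−y'²−z²)/(2L)=0.1497
  θ2 = atan2(B,A) + arccos(C/0.2794) = -0.0876
rotate P by −φ3: (-0.0306, 0.0160, -0.2481)
  e−x'=0.1606;  (l²−L²−(e−x')²−y'²−z²)/2L = 0.1150
  √(A²+B²)=0.2955;  θ3 = -0.9964+1.1710 ≈ 0.1746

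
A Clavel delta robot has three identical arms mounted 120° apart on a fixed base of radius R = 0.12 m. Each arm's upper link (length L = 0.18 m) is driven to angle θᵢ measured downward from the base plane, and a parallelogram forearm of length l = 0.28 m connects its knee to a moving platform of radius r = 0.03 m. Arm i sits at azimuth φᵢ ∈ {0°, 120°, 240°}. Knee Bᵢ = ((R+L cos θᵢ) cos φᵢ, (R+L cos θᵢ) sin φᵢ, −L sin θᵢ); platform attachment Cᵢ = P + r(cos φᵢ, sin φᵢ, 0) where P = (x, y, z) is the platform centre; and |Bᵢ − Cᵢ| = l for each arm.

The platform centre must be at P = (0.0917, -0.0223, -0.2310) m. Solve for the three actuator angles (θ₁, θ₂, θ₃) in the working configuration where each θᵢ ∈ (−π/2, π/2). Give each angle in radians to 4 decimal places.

θ₁ = 0.0873, θ₂ = 0.9601, θ₃ = 0.7855

arm 1 (φ=0.0°): x'=0.0917, y'=-0.0223
  A=-0.0017, B=-0.2310, C=(l²−L²−A²−y'²−z²)/(2L)=-0.0218
  γ=atan2(-0.2310,-0.0017)=-1.5782;  ψ=arccos(-0.0945)=1.6655;  θ1=γ+ψ≈0.0873
φ2=120.0° → target in arm frame (-0.0652, -0.0683)
  e−x'=0.1552;  (l²−L²−(e−x')²−y'²−z²)/2L = -0.1003
  γ=atan2(-0.2310,0.1552)=-0.9793;  ψ=arccos(-0.3603)=1.9394;  θ2=γ+ψ≈0.9601
rotate P by −φ3: (-0.0265, 0.0906, -0.2310)
  A cos θ + B sin θ = C:  0.1165·cos θ + -0.2310·sin θ = -0.0810
  γ=atan2(-0.2310,0.1165)=-1.1036;  ψ=arccos(-0.3129)=1.8890;  θ3=γ+ψ≈0.7855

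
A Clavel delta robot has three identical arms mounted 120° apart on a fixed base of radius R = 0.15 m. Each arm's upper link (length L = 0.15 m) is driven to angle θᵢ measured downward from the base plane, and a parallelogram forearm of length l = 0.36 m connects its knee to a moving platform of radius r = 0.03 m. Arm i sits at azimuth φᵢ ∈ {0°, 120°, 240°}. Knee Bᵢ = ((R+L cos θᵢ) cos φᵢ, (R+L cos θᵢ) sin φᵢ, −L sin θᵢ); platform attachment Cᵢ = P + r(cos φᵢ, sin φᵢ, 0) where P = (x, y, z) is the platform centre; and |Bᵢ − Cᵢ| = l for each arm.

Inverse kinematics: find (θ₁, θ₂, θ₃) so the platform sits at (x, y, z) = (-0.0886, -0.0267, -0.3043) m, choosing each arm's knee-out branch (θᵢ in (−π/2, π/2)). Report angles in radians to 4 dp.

θ₁ = 0.8728, θ₂ = 0.3492, θ₃ = 0.0877

rotate P by −φ1: (-0.0886, -0.0267, -0.3043)
  e−x'=0.2086;  (l²−L²−(e−x')²−y'²−z²)/2L = -0.0991
  √(A²+B²)=0.3689;  θ1 = -0.9699+1.8427 ≈ 0.8728
rotate P by −φ2: (0.0212, 0.0901, -0.3043)
  e−x'=0.0988;  (l²−L²−(e−x')²−y'²−z²)/2L = -0.0113
  γ=atan2(-0.3043,0.0988)=-1.2568;  ψ=arccos(-0.0352)=1.6060;  θ2=γ+ψ≈0.3492
rotate P by −φ3: (0.0674, -0.0634, -0.3043)
  A cos θ + B sin θ = C:  0.0526·cos θ + -0.3043·sin θ = 0.0257
  γ=atan2(-0.3043,0.0526)=-1.3997;  ψ=arccos(0.0833)=1.4874;  θ3=γ+ψ≈0.0877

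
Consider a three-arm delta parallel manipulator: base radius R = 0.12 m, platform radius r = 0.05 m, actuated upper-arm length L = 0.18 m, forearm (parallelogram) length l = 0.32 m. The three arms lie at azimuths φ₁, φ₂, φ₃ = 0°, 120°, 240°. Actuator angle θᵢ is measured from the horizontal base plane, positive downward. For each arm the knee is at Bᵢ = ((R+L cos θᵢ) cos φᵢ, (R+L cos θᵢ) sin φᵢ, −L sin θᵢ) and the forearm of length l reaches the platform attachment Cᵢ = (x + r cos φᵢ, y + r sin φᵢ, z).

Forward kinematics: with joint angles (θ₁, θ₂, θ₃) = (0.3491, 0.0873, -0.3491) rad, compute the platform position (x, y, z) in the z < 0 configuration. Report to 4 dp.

φ1=0.0°: virtual centre (0.2391, 0.0000, -0.0616), radius l
arm 2 at φ=120.0°: e+L cos θ2 = 0.2493;  centre 2 = (-0.1247, 0.2159, -0.0157)
centre 3 = (0.2391·cos240.0°, 0.2391·sin240.0°, 0.0616) = (-0.1196, -0.2071, 0.0616)
eliminate P² terms by subtracting sphere 1 from 2 and 3
linear system: -0.7276x+0.4318y = 0.0014−0.0918z; -0.7174x+-0.4142y = 0.0000−0.2463z
det = 0.6112;  x = -0.0010+0.2362z,  y = 0.0017+0.1855z
quadratic in z: (1.0902)z²+(0.0103)z+(-0.0410)=0, √Δ=0.4227 → z ∈ {-0.1986, 0.1891}; z = -0.1986 (taking z<0)
x = -0.0479, y = -0.0352

(-0.0479, -0.0352, -0.1986)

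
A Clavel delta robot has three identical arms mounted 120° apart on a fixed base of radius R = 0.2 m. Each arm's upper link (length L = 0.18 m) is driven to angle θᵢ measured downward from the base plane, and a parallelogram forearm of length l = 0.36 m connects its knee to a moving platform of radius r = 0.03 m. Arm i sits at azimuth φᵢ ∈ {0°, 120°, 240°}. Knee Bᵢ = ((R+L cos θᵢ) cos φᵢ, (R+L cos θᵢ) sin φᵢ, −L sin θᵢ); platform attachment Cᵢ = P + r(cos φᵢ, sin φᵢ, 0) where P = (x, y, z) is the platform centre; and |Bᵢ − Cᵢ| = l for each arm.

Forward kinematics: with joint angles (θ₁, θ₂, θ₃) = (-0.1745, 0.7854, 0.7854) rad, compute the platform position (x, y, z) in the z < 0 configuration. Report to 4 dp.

(0.0865, 0.0000, -0.2169)

centre 1 = (0.3473·cos0.0°, 0.3473·sin0.0°, 0.0313) = (0.3473, 0.0000, 0.0313)
arm 2 at φ=120.0°: ρ2 = 0.2973;  centre 2 = (-0.1486, 0.2575, -0.1273)
φ3=240.0°: virtual centre (-0.1486, -0.2575, -0.1273), radius l
subtract pairs → two planes through P
[-0.9918 0.5149 -0.3171]·P = -0.0170;  [-0.9918 -0.5149 -0.3171]·P = -0.0170
det = 1.0214;  x = 0.0171+-0.3197z,  y = 0.0000+0.0000z
into |P−centre ₁|² = l²: 1.1022z² + 0.1486z + -0.0196 = 0;  Δ = 0.1086;  z = -0.2169 or 0.0821 → z<0 root = -0.2169
x = 0.0865, y = 0.0000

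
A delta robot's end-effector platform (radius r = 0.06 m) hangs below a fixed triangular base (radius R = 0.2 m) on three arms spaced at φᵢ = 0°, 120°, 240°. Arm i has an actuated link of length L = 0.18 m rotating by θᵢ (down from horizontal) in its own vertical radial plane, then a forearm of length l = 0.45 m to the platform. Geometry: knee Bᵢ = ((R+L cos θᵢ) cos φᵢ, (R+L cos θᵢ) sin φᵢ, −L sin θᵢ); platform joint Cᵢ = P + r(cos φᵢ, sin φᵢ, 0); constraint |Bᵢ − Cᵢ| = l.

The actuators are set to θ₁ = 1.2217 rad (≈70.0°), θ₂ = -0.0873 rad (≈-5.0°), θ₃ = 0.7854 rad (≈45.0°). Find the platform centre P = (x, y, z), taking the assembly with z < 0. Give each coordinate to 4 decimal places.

arm 1 at φ=0.0°: ρ1 = 0.2016;  O1 = (0.2016, 0.0000, -0.1691)
φ2=120.0°: virtual centre (-0.1597, 0.2765, 0.0157), radius l
φ3=240.0°: virtual centre (-0.1336, -0.2315, -0.1273), radius l
|O₂|²−|O₁|² = 0.0330;  |O₃|²−|O₁|² = 0.0184
plane₁₂: -0.7225x+0.5531y+0.3697z = 0.0330
det = 0.7052;  x = -0.0361+0.3083z,  y = 0.0125+-0.2657z
into |P−O₁|² = l²: 1.1656z² + 0.1851z + -0.1173 = 0;  Δ = 0.5810;  z = -0.4064 or 0.2476 → z<0 root = -0.4064
x = -0.1614, y = 0.1204

(-0.1614, 0.1204, -0.4064)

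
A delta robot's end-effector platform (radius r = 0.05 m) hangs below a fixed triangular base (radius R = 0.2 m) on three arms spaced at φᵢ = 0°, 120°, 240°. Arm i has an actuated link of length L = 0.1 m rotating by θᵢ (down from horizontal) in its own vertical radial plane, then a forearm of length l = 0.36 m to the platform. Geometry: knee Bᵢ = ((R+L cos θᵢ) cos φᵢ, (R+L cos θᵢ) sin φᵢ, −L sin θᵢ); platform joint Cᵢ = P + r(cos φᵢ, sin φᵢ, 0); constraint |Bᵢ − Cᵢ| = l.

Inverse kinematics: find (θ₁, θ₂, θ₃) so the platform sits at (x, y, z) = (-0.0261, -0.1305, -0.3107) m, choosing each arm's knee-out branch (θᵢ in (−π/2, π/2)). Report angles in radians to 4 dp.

θ₁ = 0.8729, θ₂ = 1.3098, θ₃ = -0.2612

rotate P by −φ1: (-0.0261, -0.1305, -0.3107)
  A=0.1761, B=-0.3107, C=(l²−L²−A²−y'²−z²)/(2L)=-0.1249
  θ1 = atan2(B,A) + arccos(C/0.3571) = 0.8729
φ2=120.0° → target in arm frame (-0.1000, 0.0879)
  A cos θ + B sin θ = C:  0.2500·cos θ + -0.3107·sin θ = -0.2357
  γ=atan2(-0.3107,0.2500)=-0.8933;  ψ=arccos(-0.5910)=2.2031;  θ2=γ+ψ≈1.3098
rotate P by −φ3: (0.1261, 0.0426, -0.3107)
  A cos θ + B sin θ = C:  0.0239·cos θ + -0.3107·sin θ = 0.1034
  γ=atan2(-0.3107,0.0239)=-1.4939;  ψ=arccos(0.3317)=1.2327;  θ3=γ+ψ≈-0.2612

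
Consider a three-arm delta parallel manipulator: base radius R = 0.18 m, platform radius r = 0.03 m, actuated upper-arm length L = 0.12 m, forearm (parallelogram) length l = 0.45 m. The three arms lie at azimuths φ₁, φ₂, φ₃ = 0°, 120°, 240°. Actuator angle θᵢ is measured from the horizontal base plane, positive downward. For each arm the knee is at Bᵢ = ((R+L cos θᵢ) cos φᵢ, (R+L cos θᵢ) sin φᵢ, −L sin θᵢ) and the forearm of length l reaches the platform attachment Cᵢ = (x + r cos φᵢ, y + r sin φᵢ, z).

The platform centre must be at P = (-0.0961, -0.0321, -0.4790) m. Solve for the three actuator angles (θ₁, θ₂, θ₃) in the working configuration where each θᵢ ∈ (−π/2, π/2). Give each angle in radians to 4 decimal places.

θ₁ = 1.3960, θ₂ = 0.8725, θ₃ = 0.6108

rotate P by −φ1: (-0.0961, -0.0321, -0.4790)
  A=0.2461, B=-0.4790, C=(l²−L²−A²−y'²−z²)/(2L)=-0.4289
  √(A²+B²)=0.5385;  θ1 = -1.0962+2.4922 ≈ 1.3960
arm 2 (φ=120.0°): x'=0.0203, y'=0.0993
  e−x'=0.1297;  (l²−L²−(e−x')²−y'²−z²)/2L = -0.2835
  θ2 = atan2(B,A) + arccos(C/0.4963) = 0.8725
φ3=240.0° → target in arm frame (0.0758, -0.0672)
  A=0.0742, B=-0.4790, C=(l²−L²−A²−y'²−z²)/(2L)=-0.2140
  θ3 = atan2(B,A) + arccos(C/0.4847) = 0.6108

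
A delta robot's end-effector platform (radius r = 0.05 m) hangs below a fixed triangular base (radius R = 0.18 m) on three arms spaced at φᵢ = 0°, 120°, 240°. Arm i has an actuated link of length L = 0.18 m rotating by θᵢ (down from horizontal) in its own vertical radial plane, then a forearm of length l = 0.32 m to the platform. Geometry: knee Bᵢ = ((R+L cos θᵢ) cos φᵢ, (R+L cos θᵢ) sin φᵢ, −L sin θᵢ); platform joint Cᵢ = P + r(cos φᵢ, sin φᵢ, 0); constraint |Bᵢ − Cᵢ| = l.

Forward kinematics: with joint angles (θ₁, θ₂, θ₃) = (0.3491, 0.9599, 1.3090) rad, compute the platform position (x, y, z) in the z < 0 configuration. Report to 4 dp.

S1 = (0.2991·cos0.0°, 0.2991·sin0.0°, -0.0616) = (0.2991, 0.0000, -0.0616)
S2 = (0.2332·cos120.0°, 0.2332·sin120.0°, -0.1474) = (-0.1166, 0.2020, -0.1474)
S3 = (0.1766·cos240.0°, 0.1766·sin240.0°, -0.1739) = (-0.0883, -0.1529, -0.1739)
subtract pairs → two planes through P
[-0.8315 0.4040 -0.1717]·P = -0.0171;  [-0.7749 -0.3059 -0.2246]·P = -0.0319
det = 0.5674;  x = 0.0319+-0.2525z,  y = 0.0233+-0.0946z
quadratic in z: (1.0727)z²+(0.2537)z+(-0.0267)=0, √Δ=0.4228 → z ∈ {-0.3153, 0.0788}; z = -0.3153 (taking z<0)
x = 0.1115, y = 0.0531

(0.1115, 0.0531, -0.3153)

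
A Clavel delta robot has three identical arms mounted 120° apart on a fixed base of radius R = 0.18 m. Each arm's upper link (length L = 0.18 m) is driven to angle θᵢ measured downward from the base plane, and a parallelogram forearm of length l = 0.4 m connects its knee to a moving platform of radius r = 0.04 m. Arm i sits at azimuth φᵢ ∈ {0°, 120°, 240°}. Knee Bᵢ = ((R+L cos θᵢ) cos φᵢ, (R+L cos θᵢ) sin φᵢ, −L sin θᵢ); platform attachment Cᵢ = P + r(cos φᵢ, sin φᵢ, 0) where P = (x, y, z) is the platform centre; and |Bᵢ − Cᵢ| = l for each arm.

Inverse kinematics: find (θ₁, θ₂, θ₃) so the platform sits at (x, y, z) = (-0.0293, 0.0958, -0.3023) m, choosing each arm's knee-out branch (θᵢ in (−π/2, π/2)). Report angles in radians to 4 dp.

θ₁ = 0.5236, θ₂ = -0.1744, θ₃ = 0.6985

arm 1 (φ=0.0°): x'=-0.0293, y'=0.0958
  A cos θ + B sin θ = C:  0.1693·cos θ + -0.3023·sin θ = -0.0045
  √(A²+B²)=0.3465;  θ1 = -1.0603+1.5838 ≈ 0.5236
rotate P by −φ2: (0.0976, -0.0225, -0.3023)
  A cos θ + B sin θ = C:  0.0424·cos θ + -0.3023·sin θ = 0.0942
  √(A²+B²)=0.3053;  θ2 = -1.4315+1.2571 ≈ -0.1744
arm 3 (φ=240.0°): x'=-0.0683, y'=-0.0733
  e−x'=0.2083;  (l²−L²−(e−x')²−y'²−z²)/2L = -0.0349
  γ=atan2(-0.3023,0.2083)=-0.9674;  ψ=arccos(-0.0950)=1.6659;  θ3=γ+ψ≈0.6985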